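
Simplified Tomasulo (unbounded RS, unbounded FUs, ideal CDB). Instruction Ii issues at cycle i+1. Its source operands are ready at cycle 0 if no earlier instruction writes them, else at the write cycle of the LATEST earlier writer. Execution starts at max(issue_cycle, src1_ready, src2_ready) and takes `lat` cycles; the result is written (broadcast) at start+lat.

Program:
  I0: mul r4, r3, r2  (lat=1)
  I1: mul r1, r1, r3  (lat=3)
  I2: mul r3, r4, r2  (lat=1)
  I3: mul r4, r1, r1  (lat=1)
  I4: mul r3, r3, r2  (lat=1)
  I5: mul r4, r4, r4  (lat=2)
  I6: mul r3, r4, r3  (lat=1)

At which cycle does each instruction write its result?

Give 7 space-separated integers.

Answer: 2 5 4 6 6 8 9

Derivation:
I0 mul r4: issue@1 deps=(None,None) exec_start@1 write@2
I1 mul r1: issue@2 deps=(None,None) exec_start@2 write@5
I2 mul r3: issue@3 deps=(0,None) exec_start@3 write@4
I3 mul r4: issue@4 deps=(1,1) exec_start@5 write@6
I4 mul r3: issue@5 deps=(2,None) exec_start@5 write@6
I5 mul r4: issue@6 deps=(3,3) exec_start@6 write@8
I6 mul r3: issue@7 deps=(5,4) exec_start@8 write@9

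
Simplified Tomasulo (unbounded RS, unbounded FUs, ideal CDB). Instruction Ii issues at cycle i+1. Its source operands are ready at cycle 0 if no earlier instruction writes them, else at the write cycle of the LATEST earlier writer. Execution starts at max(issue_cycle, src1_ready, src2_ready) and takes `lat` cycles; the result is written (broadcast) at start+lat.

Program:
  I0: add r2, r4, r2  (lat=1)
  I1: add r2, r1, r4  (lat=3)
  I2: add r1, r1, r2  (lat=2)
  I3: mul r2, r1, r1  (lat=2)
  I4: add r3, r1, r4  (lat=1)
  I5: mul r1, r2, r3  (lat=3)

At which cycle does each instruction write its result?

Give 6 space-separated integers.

I0 add r2: issue@1 deps=(None,None) exec_start@1 write@2
I1 add r2: issue@2 deps=(None,None) exec_start@2 write@5
I2 add r1: issue@3 deps=(None,1) exec_start@5 write@7
I3 mul r2: issue@4 deps=(2,2) exec_start@7 write@9
I4 add r3: issue@5 deps=(2,None) exec_start@7 write@8
I5 mul r1: issue@6 deps=(3,4) exec_start@9 write@12

Answer: 2 5 7 9 8 12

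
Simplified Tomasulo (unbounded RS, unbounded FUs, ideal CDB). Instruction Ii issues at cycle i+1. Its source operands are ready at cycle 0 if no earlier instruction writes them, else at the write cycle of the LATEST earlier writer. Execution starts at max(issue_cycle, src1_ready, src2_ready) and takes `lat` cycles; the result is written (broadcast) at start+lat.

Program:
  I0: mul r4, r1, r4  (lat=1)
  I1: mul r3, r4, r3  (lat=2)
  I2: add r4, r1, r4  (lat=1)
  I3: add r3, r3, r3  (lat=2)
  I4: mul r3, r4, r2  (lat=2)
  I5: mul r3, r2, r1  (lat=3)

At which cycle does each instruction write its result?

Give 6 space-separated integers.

Answer: 2 4 4 6 7 9

Derivation:
I0 mul r4: issue@1 deps=(None,None) exec_start@1 write@2
I1 mul r3: issue@2 deps=(0,None) exec_start@2 write@4
I2 add r4: issue@3 deps=(None,0) exec_start@3 write@4
I3 add r3: issue@4 deps=(1,1) exec_start@4 write@6
I4 mul r3: issue@5 deps=(2,None) exec_start@5 write@7
I5 mul r3: issue@6 deps=(None,None) exec_start@6 write@9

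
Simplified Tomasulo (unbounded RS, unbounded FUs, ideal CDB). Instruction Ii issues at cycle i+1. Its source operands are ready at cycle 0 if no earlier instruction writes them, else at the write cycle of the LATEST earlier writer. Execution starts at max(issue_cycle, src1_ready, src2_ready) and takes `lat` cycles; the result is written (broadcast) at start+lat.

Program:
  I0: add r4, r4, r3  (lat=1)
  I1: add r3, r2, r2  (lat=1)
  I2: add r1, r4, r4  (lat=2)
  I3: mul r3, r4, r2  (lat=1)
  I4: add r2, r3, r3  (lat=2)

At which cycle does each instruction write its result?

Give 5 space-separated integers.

Answer: 2 3 5 5 7

Derivation:
I0 add r4: issue@1 deps=(None,None) exec_start@1 write@2
I1 add r3: issue@2 deps=(None,None) exec_start@2 write@3
I2 add r1: issue@3 deps=(0,0) exec_start@3 write@5
I3 mul r3: issue@4 deps=(0,None) exec_start@4 write@5
I4 add r2: issue@5 deps=(3,3) exec_start@5 write@7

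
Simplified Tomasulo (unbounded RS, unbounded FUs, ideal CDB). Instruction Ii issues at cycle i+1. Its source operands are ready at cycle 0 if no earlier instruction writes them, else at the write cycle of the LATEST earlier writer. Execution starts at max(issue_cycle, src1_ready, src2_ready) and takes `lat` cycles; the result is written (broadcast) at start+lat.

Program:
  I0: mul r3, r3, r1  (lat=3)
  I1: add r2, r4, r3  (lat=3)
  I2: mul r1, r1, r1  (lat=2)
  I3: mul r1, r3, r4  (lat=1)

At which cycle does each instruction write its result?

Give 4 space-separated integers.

Answer: 4 7 5 5

Derivation:
I0 mul r3: issue@1 deps=(None,None) exec_start@1 write@4
I1 add r2: issue@2 deps=(None,0) exec_start@4 write@7
I2 mul r1: issue@3 deps=(None,None) exec_start@3 write@5
I3 mul r1: issue@4 deps=(0,None) exec_start@4 write@5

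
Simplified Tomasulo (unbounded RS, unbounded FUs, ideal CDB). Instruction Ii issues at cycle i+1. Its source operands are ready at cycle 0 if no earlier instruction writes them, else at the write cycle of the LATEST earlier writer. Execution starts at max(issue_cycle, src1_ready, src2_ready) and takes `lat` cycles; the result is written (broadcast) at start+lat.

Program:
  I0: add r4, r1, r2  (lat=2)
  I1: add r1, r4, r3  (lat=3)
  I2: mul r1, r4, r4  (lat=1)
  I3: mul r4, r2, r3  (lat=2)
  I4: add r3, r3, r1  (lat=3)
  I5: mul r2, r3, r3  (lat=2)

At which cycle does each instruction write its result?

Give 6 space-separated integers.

I0 add r4: issue@1 deps=(None,None) exec_start@1 write@3
I1 add r1: issue@2 deps=(0,None) exec_start@3 write@6
I2 mul r1: issue@3 deps=(0,0) exec_start@3 write@4
I3 mul r4: issue@4 deps=(None,None) exec_start@4 write@6
I4 add r3: issue@5 deps=(None,2) exec_start@5 write@8
I5 mul r2: issue@6 deps=(4,4) exec_start@8 write@10

Answer: 3 6 4 6 8 10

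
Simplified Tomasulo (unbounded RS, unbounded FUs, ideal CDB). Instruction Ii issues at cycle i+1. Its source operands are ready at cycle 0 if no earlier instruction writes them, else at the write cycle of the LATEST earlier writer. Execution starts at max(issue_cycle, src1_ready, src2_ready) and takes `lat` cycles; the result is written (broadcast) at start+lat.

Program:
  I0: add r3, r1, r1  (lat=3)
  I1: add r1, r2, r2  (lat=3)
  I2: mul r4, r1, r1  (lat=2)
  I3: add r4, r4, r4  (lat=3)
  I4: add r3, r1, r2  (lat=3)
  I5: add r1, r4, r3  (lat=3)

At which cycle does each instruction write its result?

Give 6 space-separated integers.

Answer: 4 5 7 10 8 13

Derivation:
I0 add r3: issue@1 deps=(None,None) exec_start@1 write@4
I1 add r1: issue@2 deps=(None,None) exec_start@2 write@5
I2 mul r4: issue@3 deps=(1,1) exec_start@5 write@7
I3 add r4: issue@4 deps=(2,2) exec_start@7 write@10
I4 add r3: issue@5 deps=(1,None) exec_start@5 write@8
I5 add r1: issue@6 deps=(3,4) exec_start@10 write@13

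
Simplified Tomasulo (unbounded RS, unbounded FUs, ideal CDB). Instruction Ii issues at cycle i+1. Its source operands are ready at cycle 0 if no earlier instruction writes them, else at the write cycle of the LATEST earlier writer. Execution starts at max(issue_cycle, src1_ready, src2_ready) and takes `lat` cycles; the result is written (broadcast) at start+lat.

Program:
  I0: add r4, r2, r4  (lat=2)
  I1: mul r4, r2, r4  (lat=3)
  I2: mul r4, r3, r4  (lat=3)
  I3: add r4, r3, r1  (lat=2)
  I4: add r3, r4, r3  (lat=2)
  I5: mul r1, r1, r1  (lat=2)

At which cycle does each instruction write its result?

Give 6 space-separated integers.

I0 add r4: issue@1 deps=(None,None) exec_start@1 write@3
I1 mul r4: issue@2 deps=(None,0) exec_start@3 write@6
I2 mul r4: issue@3 deps=(None,1) exec_start@6 write@9
I3 add r4: issue@4 deps=(None,None) exec_start@4 write@6
I4 add r3: issue@5 deps=(3,None) exec_start@6 write@8
I5 mul r1: issue@6 deps=(None,None) exec_start@6 write@8

Answer: 3 6 9 6 8 8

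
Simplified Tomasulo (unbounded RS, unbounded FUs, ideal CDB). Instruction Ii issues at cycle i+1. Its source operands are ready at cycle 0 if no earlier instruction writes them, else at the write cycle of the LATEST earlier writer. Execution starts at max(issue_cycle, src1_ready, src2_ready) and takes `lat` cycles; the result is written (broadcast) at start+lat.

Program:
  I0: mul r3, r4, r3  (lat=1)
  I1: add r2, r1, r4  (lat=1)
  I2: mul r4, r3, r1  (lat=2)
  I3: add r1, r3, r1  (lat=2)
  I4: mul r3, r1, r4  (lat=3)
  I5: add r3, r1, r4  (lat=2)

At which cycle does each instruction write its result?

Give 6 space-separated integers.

Answer: 2 3 5 6 9 8

Derivation:
I0 mul r3: issue@1 deps=(None,None) exec_start@1 write@2
I1 add r2: issue@2 deps=(None,None) exec_start@2 write@3
I2 mul r4: issue@3 deps=(0,None) exec_start@3 write@5
I3 add r1: issue@4 deps=(0,None) exec_start@4 write@6
I4 mul r3: issue@5 deps=(3,2) exec_start@6 write@9
I5 add r3: issue@6 deps=(3,2) exec_start@6 write@8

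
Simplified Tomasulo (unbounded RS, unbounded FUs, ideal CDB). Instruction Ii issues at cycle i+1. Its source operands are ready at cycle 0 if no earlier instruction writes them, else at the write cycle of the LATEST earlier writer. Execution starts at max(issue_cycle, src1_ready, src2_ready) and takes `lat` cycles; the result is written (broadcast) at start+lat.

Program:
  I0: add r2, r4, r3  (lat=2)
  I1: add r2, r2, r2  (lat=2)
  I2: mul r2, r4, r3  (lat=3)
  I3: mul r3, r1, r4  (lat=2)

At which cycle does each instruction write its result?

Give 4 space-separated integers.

I0 add r2: issue@1 deps=(None,None) exec_start@1 write@3
I1 add r2: issue@2 deps=(0,0) exec_start@3 write@5
I2 mul r2: issue@3 deps=(None,None) exec_start@3 write@6
I3 mul r3: issue@4 deps=(None,None) exec_start@4 write@6

Answer: 3 5 6 6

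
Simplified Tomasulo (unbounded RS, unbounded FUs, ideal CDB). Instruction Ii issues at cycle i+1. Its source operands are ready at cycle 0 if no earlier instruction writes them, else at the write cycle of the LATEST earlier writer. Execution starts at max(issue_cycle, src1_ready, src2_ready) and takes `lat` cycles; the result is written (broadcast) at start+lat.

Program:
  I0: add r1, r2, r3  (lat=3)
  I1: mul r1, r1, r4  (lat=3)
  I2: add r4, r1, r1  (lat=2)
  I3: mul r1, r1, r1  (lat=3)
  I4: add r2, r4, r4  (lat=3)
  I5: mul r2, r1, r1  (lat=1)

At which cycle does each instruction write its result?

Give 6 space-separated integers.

I0 add r1: issue@1 deps=(None,None) exec_start@1 write@4
I1 mul r1: issue@2 deps=(0,None) exec_start@4 write@7
I2 add r4: issue@3 deps=(1,1) exec_start@7 write@9
I3 mul r1: issue@4 deps=(1,1) exec_start@7 write@10
I4 add r2: issue@5 deps=(2,2) exec_start@9 write@12
I5 mul r2: issue@6 deps=(3,3) exec_start@10 write@11

Answer: 4 7 9 10 12 11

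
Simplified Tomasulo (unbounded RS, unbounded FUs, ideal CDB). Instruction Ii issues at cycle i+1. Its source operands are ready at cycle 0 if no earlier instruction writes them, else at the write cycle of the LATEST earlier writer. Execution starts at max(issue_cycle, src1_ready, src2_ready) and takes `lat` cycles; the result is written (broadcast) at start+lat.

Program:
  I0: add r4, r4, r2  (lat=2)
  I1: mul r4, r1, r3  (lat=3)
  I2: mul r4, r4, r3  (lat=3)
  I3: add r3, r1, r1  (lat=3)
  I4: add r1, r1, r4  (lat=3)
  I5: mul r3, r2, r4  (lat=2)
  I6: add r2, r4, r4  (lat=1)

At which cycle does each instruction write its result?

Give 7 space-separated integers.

Answer: 3 5 8 7 11 10 9

Derivation:
I0 add r4: issue@1 deps=(None,None) exec_start@1 write@3
I1 mul r4: issue@2 deps=(None,None) exec_start@2 write@5
I2 mul r4: issue@3 deps=(1,None) exec_start@5 write@8
I3 add r3: issue@4 deps=(None,None) exec_start@4 write@7
I4 add r1: issue@5 deps=(None,2) exec_start@8 write@11
I5 mul r3: issue@6 deps=(None,2) exec_start@8 write@10
I6 add r2: issue@7 deps=(2,2) exec_start@8 write@9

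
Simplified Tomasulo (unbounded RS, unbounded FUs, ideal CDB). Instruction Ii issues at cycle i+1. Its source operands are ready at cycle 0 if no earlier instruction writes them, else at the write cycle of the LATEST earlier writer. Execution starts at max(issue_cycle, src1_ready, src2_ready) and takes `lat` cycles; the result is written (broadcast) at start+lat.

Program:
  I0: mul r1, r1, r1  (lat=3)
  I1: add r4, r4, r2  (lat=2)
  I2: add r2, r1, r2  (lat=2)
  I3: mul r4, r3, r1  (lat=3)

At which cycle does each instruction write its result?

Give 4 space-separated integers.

Answer: 4 4 6 7

Derivation:
I0 mul r1: issue@1 deps=(None,None) exec_start@1 write@4
I1 add r4: issue@2 deps=(None,None) exec_start@2 write@4
I2 add r2: issue@3 deps=(0,None) exec_start@4 write@6
I3 mul r4: issue@4 deps=(None,0) exec_start@4 write@7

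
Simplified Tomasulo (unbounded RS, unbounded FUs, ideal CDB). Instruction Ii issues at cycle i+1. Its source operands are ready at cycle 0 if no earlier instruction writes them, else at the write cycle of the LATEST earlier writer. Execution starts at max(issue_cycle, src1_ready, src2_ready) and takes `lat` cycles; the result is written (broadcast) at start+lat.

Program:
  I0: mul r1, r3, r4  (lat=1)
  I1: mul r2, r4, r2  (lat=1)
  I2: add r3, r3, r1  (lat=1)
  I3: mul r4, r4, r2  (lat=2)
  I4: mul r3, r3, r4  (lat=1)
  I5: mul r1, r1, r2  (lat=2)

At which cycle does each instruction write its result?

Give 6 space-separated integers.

Answer: 2 3 4 6 7 8

Derivation:
I0 mul r1: issue@1 deps=(None,None) exec_start@1 write@2
I1 mul r2: issue@2 deps=(None,None) exec_start@2 write@3
I2 add r3: issue@3 deps=(None,0) exec_start@3 write@4
I3 mul r4: issue@4 deps=(None,1) exec_start@4 write@6
I4 mul r3: issue@5 deps=(2,3) exec_start@6 write@7
I5 mul r1: issue@6 deps=(0,1) exec_start@6 write@8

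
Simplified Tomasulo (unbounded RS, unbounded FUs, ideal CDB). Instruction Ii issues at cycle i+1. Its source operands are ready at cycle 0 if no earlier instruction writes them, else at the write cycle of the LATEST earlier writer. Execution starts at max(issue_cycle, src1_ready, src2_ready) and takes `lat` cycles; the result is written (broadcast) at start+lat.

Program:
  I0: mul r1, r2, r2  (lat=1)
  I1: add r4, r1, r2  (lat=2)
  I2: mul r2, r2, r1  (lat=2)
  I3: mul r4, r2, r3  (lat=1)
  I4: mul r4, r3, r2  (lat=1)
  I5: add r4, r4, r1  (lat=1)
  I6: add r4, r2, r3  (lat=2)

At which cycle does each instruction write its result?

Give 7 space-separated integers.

Answer: 2 4 5 6 6 7 9

Derivation:
I0 mul r1: issue@1 deps=(None,None) exec_start@1 write@2
I1 add r4: issue@2 deps=(0,None) exec_start@2 write@4
I2 mul r2: issue@3 deps=(None,0) exec_start@3 write@5
I3 mul r4: issue@4 deps=(2,None) exec_start@5 write@6
I4 mul r4: issue@5 deps=(None,2) exec_start@5 write@6
I5 add r4: issue@6 deps=(4,0) exec_start@6 write@7
I6 add r4: issue@7 deps=(2,None) exec_start@7 write@9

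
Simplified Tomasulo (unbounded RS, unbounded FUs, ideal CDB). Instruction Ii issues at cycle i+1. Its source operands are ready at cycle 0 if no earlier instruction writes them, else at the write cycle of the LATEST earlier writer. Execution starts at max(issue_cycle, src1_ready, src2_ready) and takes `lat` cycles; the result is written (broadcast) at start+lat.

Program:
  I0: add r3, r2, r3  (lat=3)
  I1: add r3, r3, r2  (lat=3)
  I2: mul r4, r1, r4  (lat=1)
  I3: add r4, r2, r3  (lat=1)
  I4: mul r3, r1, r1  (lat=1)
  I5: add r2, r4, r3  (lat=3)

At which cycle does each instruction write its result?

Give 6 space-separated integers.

I0 add r3: issue@1 deps=(None,None) exec_start@1 write@4
I1 add r3: issue@2 deps=(0,None) exec_start@4 write@7
I2 mul r4: issue@3 deps=(None,None) exec_start@3 write@4
I3 add r4: issue@4 deps=(None,1) exec_start@7 write@8
I4 mul r3: issue@5 deps=(None,None) exec_start@5 write@6
I5 add r2: issue@6 deps=(3,4) exec_start@8 write@11

Answer: 4 7 4 8 6 11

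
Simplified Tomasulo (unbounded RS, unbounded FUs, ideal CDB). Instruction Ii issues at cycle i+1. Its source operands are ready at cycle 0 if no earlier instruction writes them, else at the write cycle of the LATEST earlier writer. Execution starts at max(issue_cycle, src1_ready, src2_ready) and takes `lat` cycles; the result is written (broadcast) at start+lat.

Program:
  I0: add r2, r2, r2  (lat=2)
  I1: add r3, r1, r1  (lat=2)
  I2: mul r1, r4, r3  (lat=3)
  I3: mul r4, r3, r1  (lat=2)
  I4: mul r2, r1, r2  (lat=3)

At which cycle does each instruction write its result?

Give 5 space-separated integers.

I0 add r2: issue@1 deps=(None,None) exec_start@1 write@3
I1 add r3: issue@2 deps=(None,None) exec_start@2 write@4
I2 mul r1: issue@3 deps=(None,1) exec_start@4 write@7
I3 mul r4: issue@4 deps=(1,2) exec_start@7 write@9
I4 mul r2: issue@5 deps=(2,0) exec_start@7 write@10

Answer: 3 4 7 9 10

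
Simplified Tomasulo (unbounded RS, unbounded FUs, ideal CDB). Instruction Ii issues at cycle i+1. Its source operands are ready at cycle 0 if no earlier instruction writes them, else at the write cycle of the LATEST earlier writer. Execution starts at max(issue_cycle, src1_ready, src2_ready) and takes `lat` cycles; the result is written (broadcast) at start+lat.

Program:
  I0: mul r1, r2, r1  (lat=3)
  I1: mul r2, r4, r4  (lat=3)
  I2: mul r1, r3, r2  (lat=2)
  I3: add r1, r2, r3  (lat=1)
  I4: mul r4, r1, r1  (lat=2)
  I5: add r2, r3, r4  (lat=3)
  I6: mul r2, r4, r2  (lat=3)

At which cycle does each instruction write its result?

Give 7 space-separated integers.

Answer: 4 5 7 6 8 11 14

Derivation:
I0 mul r1: issue@1 deps=(None,None) exec_start@1 write@4
I1 mul r2: issue@2 deps=(None,None) exec_start@2 write@5
I2 mul r1: issue@3 deps=(None,1) exec_start@5 write@7
I3 add r1: issue@4 deps=(1,None) exec_start@5 write@6
I4 mul r4: issue@5 deps=(3,3) exec_start@6 write@8
I5 add r2: issue@6 deps=(None,4) exec_start@8 write@11
I6 mul r2: issue@7 deps=(4,5) exec_start@11 write@14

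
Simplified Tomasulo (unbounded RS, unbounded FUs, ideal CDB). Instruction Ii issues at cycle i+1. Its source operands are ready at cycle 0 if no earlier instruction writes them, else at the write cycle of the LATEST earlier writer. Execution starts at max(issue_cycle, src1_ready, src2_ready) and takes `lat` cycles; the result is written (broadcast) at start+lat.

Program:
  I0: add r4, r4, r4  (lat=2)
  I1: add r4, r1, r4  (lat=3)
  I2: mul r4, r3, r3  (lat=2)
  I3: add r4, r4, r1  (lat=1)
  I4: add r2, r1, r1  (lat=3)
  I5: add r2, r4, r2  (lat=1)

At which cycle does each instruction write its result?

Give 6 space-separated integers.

I0 add r4: issue@1 deps=(None,None) exec_start@1 write@3
I1 add r4: issue@2 deps=(None,0) exec_start@3 write@6
I2 mul r4: issue@3 deps=(None,None) exec_start@3 write@5
I3 add r4: issue@4 deps=(2,None) exec_start@5 write@6
I4 add r2: issue@5 deps=(None,None) exec_start@5 write@8
I5 add r2: issue@6 deps=(3,4) exec_start@8 write@9

Answer: 3 6 5 6 8 9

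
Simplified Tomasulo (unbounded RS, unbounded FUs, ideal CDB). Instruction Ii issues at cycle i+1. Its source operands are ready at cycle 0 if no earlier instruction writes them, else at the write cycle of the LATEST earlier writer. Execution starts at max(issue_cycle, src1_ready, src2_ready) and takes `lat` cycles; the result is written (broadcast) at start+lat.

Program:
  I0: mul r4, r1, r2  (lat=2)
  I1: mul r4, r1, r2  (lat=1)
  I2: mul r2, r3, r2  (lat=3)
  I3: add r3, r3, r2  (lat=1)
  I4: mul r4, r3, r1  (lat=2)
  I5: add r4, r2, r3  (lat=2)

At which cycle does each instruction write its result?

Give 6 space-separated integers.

Answer: 3 3 6 7 9 9

Derivation:
I0 mul r4: issue@1 deps=(None,None) exec_start@1 write@3
I1 mul r4: issue@2 deps=(None,None) exec_start@2 write@3
I2 mul r2: issue@3 deps=(None,None) exec_start@3 write@6
I3 add r3: issue@4 deps=(None,2) exec_start@6 write@7
I4 mul r4: issue@5 deps=(3,None) exec_start@7 write@9
I5 add r4: issue@6 deps=(2,3) exec_start@7 write@9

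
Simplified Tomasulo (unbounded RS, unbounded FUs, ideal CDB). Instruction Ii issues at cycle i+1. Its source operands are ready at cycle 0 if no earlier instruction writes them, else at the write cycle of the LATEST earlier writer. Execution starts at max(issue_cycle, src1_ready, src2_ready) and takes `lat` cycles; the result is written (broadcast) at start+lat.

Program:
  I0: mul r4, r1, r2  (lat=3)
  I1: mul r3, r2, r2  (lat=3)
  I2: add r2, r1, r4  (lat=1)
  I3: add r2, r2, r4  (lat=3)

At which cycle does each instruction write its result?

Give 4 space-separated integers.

Answer: 4 5 5 8

Derivation:
I0 mul r4: issue@1 deps=(None,None) exec_start@1 write@4
I1 mul r3: issue@2 deps=(None,None) exec_start@2 write@5
I2 add r2: issue@3 deps=(None,0) exec_start@4 write@5
I3 add r2: issue@4 deps=(2,0) exec_start@5 write@8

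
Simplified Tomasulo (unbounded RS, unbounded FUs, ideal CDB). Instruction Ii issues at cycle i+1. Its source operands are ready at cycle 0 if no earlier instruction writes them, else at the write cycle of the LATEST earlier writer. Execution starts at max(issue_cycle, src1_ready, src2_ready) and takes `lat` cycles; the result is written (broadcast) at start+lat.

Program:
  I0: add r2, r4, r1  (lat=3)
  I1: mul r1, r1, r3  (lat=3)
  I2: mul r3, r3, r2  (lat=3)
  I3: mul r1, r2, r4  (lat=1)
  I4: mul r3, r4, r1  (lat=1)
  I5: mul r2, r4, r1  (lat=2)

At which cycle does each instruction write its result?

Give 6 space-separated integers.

I0 add r2: issue@1 deps=(None,None) exec_start@1 write@4
I1 mul r1: issue@2 deps=(None,None) exec_start@2 write@5
I2 mul r3: issue@3 deps=(None,0) exec_start@4 write@7
I3 mul r1: issue@4 deps=(0,None) exec_start@4 write@5
I4 mul r3: issue@5 deps=(None,3) exec_start@5 write@6
I5 mul r2: issue@6 deps=(None,3) exec_start@6 write@8

Answer: 4 5 7 5 6 8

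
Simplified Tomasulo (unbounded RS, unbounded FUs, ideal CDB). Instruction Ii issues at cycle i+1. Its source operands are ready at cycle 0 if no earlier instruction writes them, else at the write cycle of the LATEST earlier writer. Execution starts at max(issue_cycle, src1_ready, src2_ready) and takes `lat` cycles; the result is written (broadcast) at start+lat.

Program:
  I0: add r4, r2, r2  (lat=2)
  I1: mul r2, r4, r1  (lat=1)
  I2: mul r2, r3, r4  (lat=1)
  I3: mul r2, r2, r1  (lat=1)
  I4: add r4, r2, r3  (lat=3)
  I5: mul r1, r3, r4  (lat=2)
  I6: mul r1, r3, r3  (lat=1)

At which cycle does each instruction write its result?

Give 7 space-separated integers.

Answer: 3 4 4 5 8 10 8

Derivation:
I0 add r4: issue@1 deps=(None,None) exec_start@1 write@3
I1 mul r2: issue@2 deps=(0,None) exec_start@3 write@4
I2 mul r2: issue@3 deps=(None,0) exec_start@3 write@4
I3 mul r2: issue@4 deps=(2,None) exec_start@4 write@5
I4 add r4: issue@5 deps=(3,None) exec_start@5 write@8
I5 mul r1: issue@6 deps=(None,4) exec_start@8 write@10
I6 mul r1: issue@7 deps=(None,None) exec_start@7 write@8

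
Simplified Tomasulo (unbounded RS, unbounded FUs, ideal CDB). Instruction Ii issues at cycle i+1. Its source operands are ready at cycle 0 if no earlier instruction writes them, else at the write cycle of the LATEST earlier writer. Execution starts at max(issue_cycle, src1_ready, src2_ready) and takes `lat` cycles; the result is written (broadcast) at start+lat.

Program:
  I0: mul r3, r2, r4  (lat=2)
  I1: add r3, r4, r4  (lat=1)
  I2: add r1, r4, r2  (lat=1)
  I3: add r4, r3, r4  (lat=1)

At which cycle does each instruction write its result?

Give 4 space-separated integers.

Answer: 3 3 4 5

Derivation:
I0 mul r3: issue@1 deps=(None,None) exec_start@1 write@3
I1 add r3: issue@2 deps=(None,None) exec_start@2 write@3
I2 add r1: issue@3 deps=(None,None) exec_start@3 write@4
I3 add r4: issue@4 deps=(1,None) exec_start@4 write@5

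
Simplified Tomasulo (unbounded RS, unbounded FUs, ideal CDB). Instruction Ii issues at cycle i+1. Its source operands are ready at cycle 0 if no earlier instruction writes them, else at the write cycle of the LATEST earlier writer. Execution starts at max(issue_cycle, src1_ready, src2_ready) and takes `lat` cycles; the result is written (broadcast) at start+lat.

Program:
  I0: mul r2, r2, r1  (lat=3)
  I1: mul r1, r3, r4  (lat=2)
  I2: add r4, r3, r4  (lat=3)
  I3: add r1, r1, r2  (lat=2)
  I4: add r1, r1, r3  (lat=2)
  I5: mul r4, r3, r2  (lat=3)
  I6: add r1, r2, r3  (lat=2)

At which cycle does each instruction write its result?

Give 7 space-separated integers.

I0 mul r2: issue@1 deps=(None,None) exec_start@1 write@4
I1 mul r1: issue@2 deps=(None,None) exec_start@2 write@4
I2 add r4: issue@3 deps=(None,None) exec_start@3 write@6
I3 add r1: issue@4 deps=(1,0) exec_start@4 write@6
I4 add r1: issue@5 deps=(3,None) exec_start@6 write@8
I5 mul r4: issue@6 deps=(None,0) exec_start@6 write@9
I6 add r1: issue@7 deps=(0,None) exec_start@7 write@9

Answer: 4 4 6 6 8 9 9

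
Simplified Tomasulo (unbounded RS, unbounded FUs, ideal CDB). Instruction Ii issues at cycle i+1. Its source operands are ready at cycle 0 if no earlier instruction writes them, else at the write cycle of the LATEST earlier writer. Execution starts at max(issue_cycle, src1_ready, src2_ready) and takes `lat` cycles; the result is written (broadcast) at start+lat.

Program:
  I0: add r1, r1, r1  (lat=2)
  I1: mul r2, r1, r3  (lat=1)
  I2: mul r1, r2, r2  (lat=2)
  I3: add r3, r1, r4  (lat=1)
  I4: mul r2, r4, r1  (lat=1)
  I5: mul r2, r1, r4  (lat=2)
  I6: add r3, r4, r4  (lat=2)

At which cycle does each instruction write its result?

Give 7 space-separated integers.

I0 add r1: issue@1 deps=(None,None) exec_start@1 write@3
I1 mul r2: issue@2 deps=(0,None) exec_start@3 write@4
I2 mul r1: issue@3 deps=(1,1) exec_start@4 write@6
I3 add r3: issue@4 deps=(2,None) exec_start@6 write@7
I4 mul r2: issue@5 deps=(None,2) exec_start@6 write@7
I5 mul r2: issue@6 deps=(2,None) exec_start@6 write@8
I6 add r3: issue@7 deps=(None,None) exec_start@7 write@9

Answer: 3 4 6 7 7 8 9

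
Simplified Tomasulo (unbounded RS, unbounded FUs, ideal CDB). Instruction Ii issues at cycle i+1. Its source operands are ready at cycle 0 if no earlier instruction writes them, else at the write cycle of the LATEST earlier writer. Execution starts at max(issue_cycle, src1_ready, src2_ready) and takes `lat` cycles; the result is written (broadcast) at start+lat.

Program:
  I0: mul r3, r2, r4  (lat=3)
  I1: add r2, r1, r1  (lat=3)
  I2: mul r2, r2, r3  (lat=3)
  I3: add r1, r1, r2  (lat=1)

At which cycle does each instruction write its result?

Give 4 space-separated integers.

I0 mul r3: issue@1 deps=(None,None) exec_start@1 write@4
I1 add r2: issue@2 deps=(None,None) exec_start@2 write@5
I2 mul r2: issue@3 deps=(1,0) exec_start@5 write@8
I3 add r1: issue@4 deps=(None,2) exec_start@8 write@9

Answer: 4 5 8 9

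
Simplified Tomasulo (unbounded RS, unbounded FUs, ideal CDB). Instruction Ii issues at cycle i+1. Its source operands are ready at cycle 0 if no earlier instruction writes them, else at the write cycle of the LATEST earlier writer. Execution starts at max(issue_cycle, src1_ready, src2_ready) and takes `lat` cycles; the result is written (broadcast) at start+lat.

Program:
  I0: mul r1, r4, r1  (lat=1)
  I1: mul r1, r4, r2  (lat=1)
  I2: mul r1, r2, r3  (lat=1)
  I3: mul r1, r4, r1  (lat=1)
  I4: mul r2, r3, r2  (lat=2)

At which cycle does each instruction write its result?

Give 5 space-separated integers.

I0 mul r1: issue@1 deps=(None,None) exec_start@1 write@2
I1 mul r1: issue@2 deps=(None,None) exec_start@2 write@3
I2 mul r1: issue@3 deps=(None,None) exec_start@3 write@4
I3 mul r1: issue@4 deps=(None,2) exec_start@4 write@5
I4 mul r2: issue@5 deps=(None,None) exec_start@5 write@7

Answer: 2 3 4 5 7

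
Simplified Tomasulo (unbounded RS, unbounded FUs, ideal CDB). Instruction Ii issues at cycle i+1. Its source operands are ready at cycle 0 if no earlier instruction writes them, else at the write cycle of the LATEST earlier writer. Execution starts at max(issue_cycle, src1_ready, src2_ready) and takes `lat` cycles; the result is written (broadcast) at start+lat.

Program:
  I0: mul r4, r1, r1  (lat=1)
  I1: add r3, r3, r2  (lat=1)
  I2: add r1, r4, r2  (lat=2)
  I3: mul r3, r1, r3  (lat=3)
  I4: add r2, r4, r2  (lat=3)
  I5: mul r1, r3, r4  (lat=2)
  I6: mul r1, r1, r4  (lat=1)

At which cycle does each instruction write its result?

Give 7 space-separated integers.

Answer: 2 3 5 8 8 10 11

Derivation:
I0 mul r4: issue@1 deps=(None,None) exec_start@1 write@2
I1 add r3: issue@2 deps=(None,None) exec_start@2 write@3
I2 add r1: issue@3 deps=(0,None) exec_start@3 write@5
I3 mul r3: issue@4 deps=(2,1) exec_start@5 write@8
I4 add r2: issue@5 deps=(0,None) exec_start@5 write@8
I5 mul r1: issue@6 deps=(3,0) exec_start@8 write@10
I6 mul r1: issue@7 deps=(5,0) exec_start@10 write@11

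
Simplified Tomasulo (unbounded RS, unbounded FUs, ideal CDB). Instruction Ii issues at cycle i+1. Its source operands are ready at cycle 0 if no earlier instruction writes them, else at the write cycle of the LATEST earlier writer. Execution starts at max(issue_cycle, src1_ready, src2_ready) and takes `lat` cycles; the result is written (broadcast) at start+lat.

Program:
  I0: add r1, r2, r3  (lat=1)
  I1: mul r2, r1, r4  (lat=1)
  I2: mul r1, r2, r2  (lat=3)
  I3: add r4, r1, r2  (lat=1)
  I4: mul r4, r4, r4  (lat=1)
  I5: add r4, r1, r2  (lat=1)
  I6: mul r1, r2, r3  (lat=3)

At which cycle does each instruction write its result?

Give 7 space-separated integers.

I0 add r1: issue@1 deps=(None,None) exec_start@1 write@2
I1 mul r2: issue@2 deps=(0,None) exec_start@2 write@3
I2 mul r1: issue@3 deps=(1,1) exec_start@3 write@6
I3 add r4: issue@4 deps=(2,1) exec_start@6 write@7
I4 mul r4: issue@5 deps=(3,3) exec_start@7 write@8
I5 add r4: issue@6 deps=(2,1) exec_start@6 write@7
I6 mul r1: issue@7 deps=(1,None) exec_start@7 write@10

Answer: 2 3 6 7 8 7 10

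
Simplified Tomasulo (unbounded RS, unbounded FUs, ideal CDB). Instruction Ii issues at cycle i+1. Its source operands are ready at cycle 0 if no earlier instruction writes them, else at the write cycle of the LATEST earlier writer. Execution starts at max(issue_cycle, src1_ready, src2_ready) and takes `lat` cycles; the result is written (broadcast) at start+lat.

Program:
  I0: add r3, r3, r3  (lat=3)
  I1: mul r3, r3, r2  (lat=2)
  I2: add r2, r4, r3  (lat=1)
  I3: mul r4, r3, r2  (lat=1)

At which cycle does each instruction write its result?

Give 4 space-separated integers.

I0 add r3: issue@1 deps=(None,None) exec_start@1 write@4
I1 mul r3: issue@2 deps=(0,None) exec_start@4 write@6
I2 add r2: issue@3 deps=(None,1) exec_start@6 write@7
I3 mul r4: issue@4 deps=(1,2) exec_start@7 write@8

Answer: 4 6 7 8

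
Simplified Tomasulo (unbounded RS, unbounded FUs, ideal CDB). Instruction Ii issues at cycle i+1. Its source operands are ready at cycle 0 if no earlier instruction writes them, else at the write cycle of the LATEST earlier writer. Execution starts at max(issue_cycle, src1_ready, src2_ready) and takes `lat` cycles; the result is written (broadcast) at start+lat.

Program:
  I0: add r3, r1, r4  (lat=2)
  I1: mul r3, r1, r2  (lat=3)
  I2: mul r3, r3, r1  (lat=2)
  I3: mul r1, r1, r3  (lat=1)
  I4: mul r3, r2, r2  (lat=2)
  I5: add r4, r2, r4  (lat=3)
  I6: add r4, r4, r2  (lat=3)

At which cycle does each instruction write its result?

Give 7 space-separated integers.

I0 add r3: issue@1 deps=(None,None) exec_start@1 write@3
I1 mul r3: issue@2 deps=(None,None) exec_start@2 write@5
I2 mul r3: issue@3 deps=(1,None) exec_start@5 write@7
I3 mul r1: issue@4 deps=(None,2) exec_start@7 write@8
I4 mul r3: issue@5 deps=(None,None) exec_start@5 write@7
I5 add r4: issue@6 deps=(None,None) exec_start@6 write@9
I6 add r4: issue@7 deps=(5,None) exec_start@9 write@12

Answer: 3 5 7 8 7 9 12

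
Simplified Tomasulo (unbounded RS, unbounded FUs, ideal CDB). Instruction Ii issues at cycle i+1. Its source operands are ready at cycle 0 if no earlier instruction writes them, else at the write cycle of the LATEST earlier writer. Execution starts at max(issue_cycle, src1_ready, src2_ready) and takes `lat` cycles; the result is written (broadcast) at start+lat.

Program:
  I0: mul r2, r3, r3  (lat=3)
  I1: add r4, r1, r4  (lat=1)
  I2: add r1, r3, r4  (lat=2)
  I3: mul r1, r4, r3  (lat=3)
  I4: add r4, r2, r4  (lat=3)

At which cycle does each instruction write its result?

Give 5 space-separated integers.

I0 mul r2: issue@1 deps=(None,None) exec_start@1 write@4
I1 add r4: issue@2 deps=(None,None) exec_start@2 write@3
I2 add r1: issue@3 deps=(None,1) exec_start@3 write@5
I3 mul r1: issue@4 deps=(1,None) exec_start@4 write@7
I4 add r4: issue@5 deps=(0,1) exec_start@5 write@8

Answer: 4 3 5 7 8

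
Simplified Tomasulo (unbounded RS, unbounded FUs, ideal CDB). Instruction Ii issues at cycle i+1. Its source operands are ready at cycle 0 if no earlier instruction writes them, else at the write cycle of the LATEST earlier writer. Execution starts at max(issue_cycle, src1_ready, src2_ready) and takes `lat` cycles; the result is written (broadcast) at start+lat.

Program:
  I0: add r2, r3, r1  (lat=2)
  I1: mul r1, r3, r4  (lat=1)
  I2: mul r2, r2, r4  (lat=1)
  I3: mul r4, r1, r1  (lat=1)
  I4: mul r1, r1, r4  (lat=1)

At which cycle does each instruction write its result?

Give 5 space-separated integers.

I0 add r2: issue@1 deps=(None,None) exec_start@1 write@3
I1 mul r1: issue@2 deps=(None,None) exec_start@2 write@3
I2 mul r2: issue@3 deps=(0,None) exec_start@3 write@4
I3 mul r4: issue@4 deps=(1,1) exec_start@4 write@5
I4 mul r1: issue@5 deps=(1,3) exec_start@5 write@6

Answer: 3 3 4 5 6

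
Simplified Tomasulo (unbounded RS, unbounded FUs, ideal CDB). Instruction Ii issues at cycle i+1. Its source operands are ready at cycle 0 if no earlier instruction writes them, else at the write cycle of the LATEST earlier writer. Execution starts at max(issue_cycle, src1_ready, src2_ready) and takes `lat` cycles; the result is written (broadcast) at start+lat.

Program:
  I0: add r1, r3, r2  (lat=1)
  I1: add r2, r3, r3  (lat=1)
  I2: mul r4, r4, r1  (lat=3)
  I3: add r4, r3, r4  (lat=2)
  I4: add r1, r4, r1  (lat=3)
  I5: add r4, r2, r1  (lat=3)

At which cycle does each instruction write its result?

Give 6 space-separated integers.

Answer: 2 3 6 8 11 14

Derivation:
I0 add r1: issue@1 deps=(None,None) exec_start@1 write@2
I1 add r2: issue@2 deps=(None,None) exec_start@2 write@3
I2 mul r4: issue@3 deps=(None,0) exec_start@3 write@6
I3 add r4: issue@4 deps=(None,2) exec_start@6 write@8
I4 add r1: issue@5 deps=(3,0) exec_start@8 write@11
I5 add r4: issue@6 deps=(1,4) exec_start@11 write@14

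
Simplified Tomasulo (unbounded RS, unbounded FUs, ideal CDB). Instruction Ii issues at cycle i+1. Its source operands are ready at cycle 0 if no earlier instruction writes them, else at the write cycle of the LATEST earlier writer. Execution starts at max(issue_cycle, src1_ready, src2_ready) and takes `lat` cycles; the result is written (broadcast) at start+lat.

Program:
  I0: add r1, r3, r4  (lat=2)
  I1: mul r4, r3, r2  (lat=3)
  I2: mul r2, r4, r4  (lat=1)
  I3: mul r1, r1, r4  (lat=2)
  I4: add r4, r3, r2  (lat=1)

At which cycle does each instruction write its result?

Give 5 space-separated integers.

Answer: 3 5 6 7 7

Derivation:
I0 add r1: issue@1 deps=(None,None) exec_start@1 write@3
I1 mul r4: issue@2 deps=(None,None) exec_start@2 write@5
I2 mul r2: issue@3 deps=(1,1) exec_start@5 write@6
I3 mul r1: issue@4 deps=(0,1) exec_start@5 write@7
I4 add r4: issue@5 deps=(None,2) exec_start@6 write@7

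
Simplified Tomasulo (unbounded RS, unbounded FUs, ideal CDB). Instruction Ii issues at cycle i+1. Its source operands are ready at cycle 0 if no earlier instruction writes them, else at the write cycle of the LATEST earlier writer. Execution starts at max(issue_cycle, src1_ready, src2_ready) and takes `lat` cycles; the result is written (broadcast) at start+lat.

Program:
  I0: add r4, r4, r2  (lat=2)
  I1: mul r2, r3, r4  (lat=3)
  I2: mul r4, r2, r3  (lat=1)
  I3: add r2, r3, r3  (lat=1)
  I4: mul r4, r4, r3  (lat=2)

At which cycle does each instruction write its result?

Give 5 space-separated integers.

Answer: 3 6 7 5 9

Derivation:
I0 add r4: issue@1 deps=(None,None) exec_start@1 write@3
I1 mul r2: issue@2 deps=(None,0) exec_start@3 write@6
I2 mul r4: issue@3 deps=(1,None) exec_start@6 write@7
I3 add r2: issue@4 deps=(None,None) exec_start@4 write@5
I4 mul r4: issue@5 deps=(2,None) exec_start@7 write@9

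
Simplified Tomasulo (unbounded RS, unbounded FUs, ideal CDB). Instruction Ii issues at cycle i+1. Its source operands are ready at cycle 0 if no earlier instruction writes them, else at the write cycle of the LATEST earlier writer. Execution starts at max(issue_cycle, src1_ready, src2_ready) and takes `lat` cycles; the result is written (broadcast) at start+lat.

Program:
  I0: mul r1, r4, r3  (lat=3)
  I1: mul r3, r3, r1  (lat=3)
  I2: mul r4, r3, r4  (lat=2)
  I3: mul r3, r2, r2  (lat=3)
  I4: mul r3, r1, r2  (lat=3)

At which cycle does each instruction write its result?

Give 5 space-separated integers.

I0 mul r1: issue@1 deps=(None,None) exec_start@1 write@4
I1 mul r3: issue@2 deps=(None,0) exec_start@4 write@7
I2 mul r4: issue@3 deps=(1,None) exec_start@7 write@9
I3 mul r3: issue@4 deps=(None,None) exec_start@4 write@7
I4 mul r3: issue@5 deps=(0,None) exec_start@5 write@8

Answer: 4 7 9 7 8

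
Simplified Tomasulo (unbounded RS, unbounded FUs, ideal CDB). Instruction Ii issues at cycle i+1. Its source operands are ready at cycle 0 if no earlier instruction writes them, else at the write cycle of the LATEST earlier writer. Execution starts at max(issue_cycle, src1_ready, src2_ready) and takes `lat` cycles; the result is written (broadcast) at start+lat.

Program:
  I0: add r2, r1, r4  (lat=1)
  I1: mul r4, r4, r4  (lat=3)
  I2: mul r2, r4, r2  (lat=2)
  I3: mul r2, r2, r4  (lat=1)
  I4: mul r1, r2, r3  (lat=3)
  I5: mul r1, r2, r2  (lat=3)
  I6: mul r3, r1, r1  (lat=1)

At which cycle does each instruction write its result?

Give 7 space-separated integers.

Answer: 2 5 7 8 11 11 12

Derivation:
I0 add r2: issue@1 deps=(None,None) exec_start@1 write@2
I1 mul r4: issue@2 deps=(None,None) exec_start@2 write@5
I2 mul r2: issue@3 deps=(1,0) exec_start@5 write@7
I3 mul r2: issue@4 deps=(2,1) exec_start@7 write@8
I4 mul r1: issue@5 deps=(3,None) exec_start@8 write@11
I5 mul r1: issue@6 deps=(3,3) exec_start@8 write@11
I6 mul r3: issue@7 deps=(5,5) exec_start@11 write@12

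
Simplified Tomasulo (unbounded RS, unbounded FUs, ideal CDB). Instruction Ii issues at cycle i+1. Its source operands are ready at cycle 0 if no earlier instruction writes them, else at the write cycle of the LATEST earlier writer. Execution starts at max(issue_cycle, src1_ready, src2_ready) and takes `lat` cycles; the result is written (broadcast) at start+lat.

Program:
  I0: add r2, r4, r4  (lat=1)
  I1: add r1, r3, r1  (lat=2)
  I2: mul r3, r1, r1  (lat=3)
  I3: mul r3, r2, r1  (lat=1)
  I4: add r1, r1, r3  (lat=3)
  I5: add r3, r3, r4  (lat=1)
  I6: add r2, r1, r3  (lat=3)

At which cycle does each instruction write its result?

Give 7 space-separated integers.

Answer: 2 4 7 5 8 7 11

Derivation:
I0 add r2: issue@1 deps=(None,None) exec_start@1 write@2
I1 add r1: issue@2 deps=(None,None) exec_start@2 write@4
I2 mul r3: issue@3 deps=(1,1) exec_start@4 write@7
I3 mul r3: issue@4 deps=(0,1) exec_start@4 write@5
I4 add r1: issue@5 deps=(1,3) exec_start@5 write@8
I5 add r3: issue@6 deps=(3,None) exec_start@6 write@7
I6 add r2: issue@7 deps=(4,5) exec_start@8 write@11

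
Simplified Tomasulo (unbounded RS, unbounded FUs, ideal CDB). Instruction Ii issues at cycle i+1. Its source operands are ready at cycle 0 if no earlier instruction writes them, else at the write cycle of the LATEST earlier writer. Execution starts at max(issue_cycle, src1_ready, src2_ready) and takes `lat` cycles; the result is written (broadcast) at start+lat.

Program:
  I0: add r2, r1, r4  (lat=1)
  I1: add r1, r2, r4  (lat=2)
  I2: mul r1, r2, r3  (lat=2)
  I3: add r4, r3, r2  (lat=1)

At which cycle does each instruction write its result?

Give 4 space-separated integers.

I0 add r2: issue@1 deps=(None,None) exec_start@1 write@2
I1 add r1: issue@2 deps=(0,None) exec_start@2 write@4
I2 mul r1: issue@3 deps=(0,None) exec_start@3 write@5
I3 add r4: issue@4 deps=(None,0) exec_start@4 write@5

Answer: 2 4 5 5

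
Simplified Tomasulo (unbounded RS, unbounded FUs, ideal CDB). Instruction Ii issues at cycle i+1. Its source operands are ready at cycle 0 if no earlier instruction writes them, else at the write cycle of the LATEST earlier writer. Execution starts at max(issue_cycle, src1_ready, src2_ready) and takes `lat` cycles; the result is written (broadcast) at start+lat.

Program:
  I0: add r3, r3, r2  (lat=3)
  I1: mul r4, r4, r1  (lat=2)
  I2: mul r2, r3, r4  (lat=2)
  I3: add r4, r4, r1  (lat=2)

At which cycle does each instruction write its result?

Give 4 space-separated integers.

Answer: 4 4 6 6

Derivation:
I0 add r3: issue@1 deps=(None,None) exec_start@1 write@4
I1 mul r4: issue@2 deps=(None,None) exec_start@2 write@4
I2 mul r2: issue@3 deps=(0,1) exec_start@4 write@6
I3 add r4: issue@4 deps=(1,None) exec_start@4 write@6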